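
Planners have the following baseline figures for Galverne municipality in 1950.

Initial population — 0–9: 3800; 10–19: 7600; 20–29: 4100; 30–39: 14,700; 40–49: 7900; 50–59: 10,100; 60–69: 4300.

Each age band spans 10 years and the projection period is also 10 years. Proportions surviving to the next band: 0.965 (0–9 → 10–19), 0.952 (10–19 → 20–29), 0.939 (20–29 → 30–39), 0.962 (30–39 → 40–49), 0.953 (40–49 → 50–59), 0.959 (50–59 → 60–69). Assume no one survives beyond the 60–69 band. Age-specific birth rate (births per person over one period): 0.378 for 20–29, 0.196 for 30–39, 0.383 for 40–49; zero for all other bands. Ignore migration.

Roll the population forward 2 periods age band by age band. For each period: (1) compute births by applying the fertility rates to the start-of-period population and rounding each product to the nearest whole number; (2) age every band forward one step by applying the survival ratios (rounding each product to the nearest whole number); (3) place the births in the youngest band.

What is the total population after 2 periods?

Numbering the groups 1..7 from youngest to oldest:
Period 1.
Births: 4100 × 0.378 = 1550, 14700 × 0.196 = 2881, 7900 × 0.383 = 3026 → total 7457
Group 2: 3800 × 0.965 = 3667
Group 3: 7600 × 0.952 = 7235
Group 4: 4100 × 0.939 = 3850
Group 5: 14700 × 0.962 = 14141
Group 6: 7900 × 0.953 = 7529
Group 7: 10100 × 0.959 = 9686
→ [7457, 3667, 7235, 3850, 14141, 7529, 9686]
Period 2.
Births: 7235 × 0.378 = 2735, 3850 × 0.196 = 755, 14141 × 0.383 = 5416 → total 8906
Group 2: 7457 × 0.965 = 7196
Group 3: 3667 × 0.952 = 3491
Group 4: 7235 × 0.939 = 6794
Group 5: 3850 × 0.962 = 3704
Group 6: 14141 × 0.953 = 13476
Group 7: 7529 × 0.959 = 7220
→ [8906, 7196, 3491, 6794, 3704, 13476, 7220]
Total after period 2: 8906 + 7196 + 3491 + 6794 + 3704 + 13476 + 7220 = 50787

50787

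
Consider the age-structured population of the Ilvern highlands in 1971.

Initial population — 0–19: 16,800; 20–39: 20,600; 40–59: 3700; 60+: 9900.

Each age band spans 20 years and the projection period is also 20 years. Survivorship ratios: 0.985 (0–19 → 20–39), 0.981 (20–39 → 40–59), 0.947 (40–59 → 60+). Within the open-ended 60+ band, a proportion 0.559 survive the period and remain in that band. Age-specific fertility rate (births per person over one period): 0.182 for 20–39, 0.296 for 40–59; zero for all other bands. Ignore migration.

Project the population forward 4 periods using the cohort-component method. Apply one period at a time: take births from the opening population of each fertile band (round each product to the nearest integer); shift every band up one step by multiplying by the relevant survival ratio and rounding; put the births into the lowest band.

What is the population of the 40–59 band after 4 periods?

Let group 1 be 0–19 through group 4 = 60+.
After projecting period 1:
Births: 20600 × 0.182 = 3749  |  3700 × 0.296 = 1095 — total 4844
Group 2: 16800 × 0.985 = 16548
Group 3: 20600 × 0.981 = 20209
Group 4: 3700 × 0.947 + 9900 × 0.559 = 3504 + 5534 = 9038
End of period: [4844, 16548, 20209, 9038]
After projecting period 2:
Births: 16548 × 0.182 = 3012  |  20209 × 0.296 = 5982 — total 8994
Group 2: 4844 × 0.985 = 4771
Group 3: 16548 × 0.981 = 16234
Group 4: 20209 × 0.947 + 9038 × 0.559 = 19138 + 5052 = 24190
End of period: [8994, 4771, 16234, 24190]
After projecting period 3:
Births: 4771 × 0.182 = 868  |  16234 × 0.296 = 4805 — total 5673
Group 2: 8994 × 0.985 = 8859
Group 3: 4771 × 0.981 = 4680
Group 4: 16234 × 0.947 + 24190 × 0.559 = 15374 + 13522 = 28896
End of period: [5673, 8859, 4680, 28896]
After projecting period 4:
Births: 8859 × 0.182 = 1612  |  4680 × 0.296 = 1385 — total 2997
Group 2: 5673 × 0.985 = 5588
Group 3: 8859 × 0.981 = 8691
Group 4: 4680 × 0.947 + 28896 × 0.559 = 4432 + 16153 = 20585
End of period: [2997, 5588, 8691, 20585]

8691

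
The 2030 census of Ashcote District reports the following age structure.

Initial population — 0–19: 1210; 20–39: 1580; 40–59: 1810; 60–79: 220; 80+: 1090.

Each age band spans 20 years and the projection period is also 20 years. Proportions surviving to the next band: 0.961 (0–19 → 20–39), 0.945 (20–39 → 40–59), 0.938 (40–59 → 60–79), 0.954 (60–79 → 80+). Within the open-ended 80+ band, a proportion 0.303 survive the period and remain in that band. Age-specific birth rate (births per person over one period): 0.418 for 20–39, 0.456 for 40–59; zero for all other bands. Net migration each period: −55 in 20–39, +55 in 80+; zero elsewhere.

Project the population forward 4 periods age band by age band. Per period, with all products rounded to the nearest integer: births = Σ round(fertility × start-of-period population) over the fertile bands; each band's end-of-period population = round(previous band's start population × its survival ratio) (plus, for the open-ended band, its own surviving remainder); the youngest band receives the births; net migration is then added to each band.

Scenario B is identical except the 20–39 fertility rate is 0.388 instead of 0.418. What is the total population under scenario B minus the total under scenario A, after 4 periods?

Numbering the groups 1..5 from youngest to oldest:
After projecting period 1:
Births: 1580 * 0.418 = 660  |  1810 * 0.456 = 825 → 1485
Group 2: 1210 * 0.961 = 1163
Group 3: 1580 * 0.945 = 1493
Group 4: 1810 * 0.938 = 1698
Group 5: 220 * 0.954 + 1090 * 0.303 = 210 + 330 = 540
Net migration: Group 2 − 55 → 1108; Group 5 + 55 → 595
Giving 1485 / 1108 / 1493 / 1698 / 595.
After projecting period 2:
Births: 1108 * 0.418 = 463  |  1493 * 0.456 = 681 → 1144
Group 2: 1485 * 0.961 = 1427
Group 3: 1108 * 0.945 = 1047
Group 4: 1493 * 0.938 = 1400
Group 5: 1698 * 0.954 + 595 * 0.303 = 1620 + 180 = 1800
Net migration: Group 2 − 55 → 1372; Group 5 + 55 → 1855
Giving 1144 / 1372 / 1047 / 1400 / 1855.
After projecting period 3:
Births: 1372 * 0.418 = 573  |  1047 * 0.456 = 477 → 1050
Group 2: 1144 * 0.961 = 1099
Group 3: 1372 * 0.945 = 1297
Group 4: 1047 * 0.938 = 982
Group 5: 1400 * 0.954 + 1855 * 0.303 = 1336 + 562 = 1898
Net migration: Group 2 − 55 → 1044; Group 5 + 55 → 1953
Giving 1050 / 1044 / 1297 / 982 / 1953.
After projecting period 4:
Births: 1044 * 0.418 = 436  |  1297 * 0.456 = 591 → 1027
Group 2: 1050 * 0.961 = 1009
Group 3: 1044 * 0.945 = 987
Group 4: 1297 * 0.938 = 1217
Group 5: 982 * 0.954 + 1953 * 0.303 = 937 + 592 = 1529
Net migration: Group 2 − 55 → 954; Group 5 + 55 → 1584
Giving 1027 / 954 / 987 / 1217 / 1584.
Scenario A total after 4 periods: 5769
Scenario B projection —
After projecting period 1:
Births: 1580 * 0.388 = 613  |  1810 * 0.456 = 825 → 1438
Group 2: 1210 * 0.961 = 1163
Group 3: 1580 * 0.945 = 1493
Group 4: 1810 * 0.938 = 1698
Group 5: 220 * 0.954 + 1090 * 0.303 = 210 + 330 = 540
Net migration: Group 2 − 55 → 1108; Group 5 + 55 → 595
Giving 1438 / 1108 / 1493 / 1698 / 595.
After projecting period 2:
Births: 1108 * 0.388 = 430  |  1493 * 0.456 = 681 → 1111
Group 2: 1438 * 0.961 = 1382
Group 3: 1108 * 0.945 = 1047
Group 4: 1493 * 0.938 = 1400
Group 5: 1698 * 0.954 + 595 * 0.303 = 1620 + 180 = 1800
Net migration: Group 2 − 55 → 1327; Group 5 + 55 → 1855
Giving 1111 / 1327 / 1047 / 1400 / 1855.
After projecting period 3:
Births: 1327 * 0.388 = 515  |  1047 * 0.456 = 477 → 992
Group 2: 1111 * 0.961 = 1068
Group 3: 1327 * 0.945 = 1254
Group 4: 1047 * 0.938 = 982
Group 5: 1400 * 0.954 + 1855 * 0.303 = 1336 + 562 = 1898
Net migration: Group 2 − 55 → 1013; Group 5 + 55 → 1953
Giving 992 / 1013 / 1254 / 982 / 1953.
After projecting period 4:
Births: 1013 * 0.388 = 393  |  1254 * 0.456 = 572 → 965
Group 2: 992 * 0.961 = 953
Group 3: 1013 * 0.945 = 957
Group 4: 1254 * 0.938 = 1176
Group 5: 982 * 0.954 + 1953 * 0.303 = 937 + 592 = 1529
Net migration: Group 2 − 55 → 898; Group 5 + 55 → 1584
Giving 965 / 898 / 957 / 1176 / 1584.
Scenario B total after 4 periods: 5580
Difference B − A = 5580 − 5769 = -189

-189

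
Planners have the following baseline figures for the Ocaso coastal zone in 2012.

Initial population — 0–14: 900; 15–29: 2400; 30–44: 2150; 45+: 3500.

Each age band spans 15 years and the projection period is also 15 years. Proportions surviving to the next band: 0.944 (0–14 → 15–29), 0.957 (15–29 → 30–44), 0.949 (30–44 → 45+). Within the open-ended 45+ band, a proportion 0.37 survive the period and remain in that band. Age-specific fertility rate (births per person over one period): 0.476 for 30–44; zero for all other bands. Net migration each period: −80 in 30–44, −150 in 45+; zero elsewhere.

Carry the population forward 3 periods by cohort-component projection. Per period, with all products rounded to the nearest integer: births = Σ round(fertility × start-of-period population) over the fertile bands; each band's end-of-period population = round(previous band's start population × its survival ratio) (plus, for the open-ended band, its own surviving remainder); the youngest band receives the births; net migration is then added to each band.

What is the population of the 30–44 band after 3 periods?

— Period 1 —
Births: 2150 × 0.476 = 1023
15–29: 900 × 0.944 = 850
30–44: 2400 × 0.957 = 2297
45+: 2150 × 0.949 + 3500 × 0.37 = 2040 + 1295 = 3335
Net migration: 30–44 − 80 → 2217; 45+ − 150 → 3185
Population now: 0–14=1023, 15–29=850, 30–44=2217, 45+=3185
— Period 2 —
Births: 2217 × 0.476 = 1055
15–29: 1023 × 0.944 = 966
30–44: 850 × 0.957 = 813
45+: 2217 × 0.949 + 3185 × 0.37 = 2104 + 1178 = 3282
Net migration: 30–44 − 80 → 733; 45+ − 150 → 3132
Population now: 0–14=1055, 15–29=966, 30–44=733, 45+=3132
— Period 3 —
Births: 733 × 0.476 = 349
15–29: 1055 × 0.944 = 996
30–44: 966 × 0.957 = 924
45+: 733 × 0.949 + 3132 × 0.37 = 696 + 1159 = 1855
Net migration: 30–44 − 80 → 844; 45+ − 150 → 1705
Population now: 0–14=349, 15–29=996, 30–44=844, 45+=1705

844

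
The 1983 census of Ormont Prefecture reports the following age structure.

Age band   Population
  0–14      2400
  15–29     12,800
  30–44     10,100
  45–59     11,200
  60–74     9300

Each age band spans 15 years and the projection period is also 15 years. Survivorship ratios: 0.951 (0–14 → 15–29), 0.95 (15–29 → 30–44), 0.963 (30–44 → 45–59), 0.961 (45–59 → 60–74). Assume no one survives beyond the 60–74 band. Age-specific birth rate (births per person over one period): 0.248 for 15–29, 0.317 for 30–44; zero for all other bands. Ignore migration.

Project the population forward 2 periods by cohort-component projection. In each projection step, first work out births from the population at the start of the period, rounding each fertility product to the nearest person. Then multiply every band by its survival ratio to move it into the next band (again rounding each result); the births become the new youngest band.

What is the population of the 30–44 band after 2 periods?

2168

Let band 1 be 0–14 through band 5 = 60–74.
Period 1.
Births: 12800 × 0.248 = 3174  |  10100 × 0.317 = 3202 → total 6376
Band 2: 2400 × 0.951 = 2282
Band 3: 12800 × 0.95 = 12160
Band 4: 10100 × 0.963 = 9726
Band 5: 11200 × 0.961 = 10763
→ [6376, 2282, 12160, 9726, 10763]
Period 2.
Births: 2282 × 0.248 = 566  |  12160 × 0.317 = 3855 → total 4421
Band 2: 6376 × 0.951 = 6064
Band 3: 2282 × 0.95 = 2168
Band 4: 12160 × 0.963 = 11710
Band 5: 9726 × 0.961 = 9347
→ [4421, 6064, 2168, 11710, 9347]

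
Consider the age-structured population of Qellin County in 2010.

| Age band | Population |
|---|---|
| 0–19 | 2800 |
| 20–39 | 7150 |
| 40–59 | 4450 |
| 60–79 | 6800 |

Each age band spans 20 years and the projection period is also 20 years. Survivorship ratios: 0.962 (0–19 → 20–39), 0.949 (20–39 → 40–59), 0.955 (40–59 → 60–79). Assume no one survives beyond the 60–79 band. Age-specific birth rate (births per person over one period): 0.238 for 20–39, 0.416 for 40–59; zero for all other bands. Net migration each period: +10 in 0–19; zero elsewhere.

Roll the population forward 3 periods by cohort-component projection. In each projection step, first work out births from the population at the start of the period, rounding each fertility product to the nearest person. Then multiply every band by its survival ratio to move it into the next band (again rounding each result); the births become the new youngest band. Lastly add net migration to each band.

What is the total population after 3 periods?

Period 1.
Births: 7150 × 0.238 = 1702  |  4450 × 0.416 = 1851 — total 3553
20–39: 2800 × 0.962 = 2694
40–59: 7150 × 0.949 = 6785
60–79: 4450 × 0.955 = 4250
Net migration: 0–19 + 10 → 3563
→ [3563, 2694, 6785, 4250]
Period 2.
Births: 2694 × 0.238 = 641  |  6785 × 0.416 = 2823 — total 3464
20–39: 3563 × 0.962 = 3428
40–59: 2694 × 0.949 = 2557
60–79: 6785 × 0.955 = 6480
Net migration: 0–19 + 10 → 3474
→ [3474, 3428, 2557, 6480]
Period 3.
Births: 3428 × 0.238 = 816  |  2557 × 0.416 = 1064 — total 1880
20–39: 3474 × 0.962 = 3342
40–59: 3428 × 0.949 = 3253
60–79: 2557 × 0.955 = 2442
Net migration: 0–19 + 10 → 1890
→ [1890, 3342, 3253, 2442]
Total after period 3: 1890 + 3342 + 3253 + 2442 = 10927

10927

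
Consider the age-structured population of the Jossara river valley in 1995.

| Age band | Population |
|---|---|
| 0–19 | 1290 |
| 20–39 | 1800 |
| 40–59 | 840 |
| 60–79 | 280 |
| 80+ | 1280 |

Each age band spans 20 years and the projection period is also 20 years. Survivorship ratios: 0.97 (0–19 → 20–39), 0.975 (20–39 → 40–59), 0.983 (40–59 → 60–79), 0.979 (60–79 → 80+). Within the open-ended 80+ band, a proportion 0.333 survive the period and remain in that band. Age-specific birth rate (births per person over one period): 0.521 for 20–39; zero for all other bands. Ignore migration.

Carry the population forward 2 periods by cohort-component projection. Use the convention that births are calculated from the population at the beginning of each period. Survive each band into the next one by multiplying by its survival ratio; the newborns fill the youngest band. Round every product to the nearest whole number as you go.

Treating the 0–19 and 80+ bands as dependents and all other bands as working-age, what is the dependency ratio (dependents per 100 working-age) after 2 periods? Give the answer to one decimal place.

43.9

After projecting period 1:
Births: 1800 × 0.521 = 938
20–39: 1290 × 0.97 = 1251
40–59: 1800 × 0.975 = 1755
60–79: 840 × 0.983 = 826
80+: 280 × 0.979 + 1280 × 0.333 = 274 + 426 = 700
Giving 938 / 1251 / 1755 / 826 / 700.
After projecting period 2:
Births: 1251 × 0.521 = 652
20–39: 938 × 0.97 = 910
40–59: 1251 × 0.975 = 1220
60–79: 1755 × 0.983 = 1725
80+: 826 × 0.979 + 700 × 0.333 = 809 + 233 = 1042
Giving 652 / 910 / 1220 / 1725 / 1042.
Dependents (band 0–19 + band 80+) = 652 + 1042 = 1694; working-age = 3855; ratio = 1694/3855 × 100 = 43.9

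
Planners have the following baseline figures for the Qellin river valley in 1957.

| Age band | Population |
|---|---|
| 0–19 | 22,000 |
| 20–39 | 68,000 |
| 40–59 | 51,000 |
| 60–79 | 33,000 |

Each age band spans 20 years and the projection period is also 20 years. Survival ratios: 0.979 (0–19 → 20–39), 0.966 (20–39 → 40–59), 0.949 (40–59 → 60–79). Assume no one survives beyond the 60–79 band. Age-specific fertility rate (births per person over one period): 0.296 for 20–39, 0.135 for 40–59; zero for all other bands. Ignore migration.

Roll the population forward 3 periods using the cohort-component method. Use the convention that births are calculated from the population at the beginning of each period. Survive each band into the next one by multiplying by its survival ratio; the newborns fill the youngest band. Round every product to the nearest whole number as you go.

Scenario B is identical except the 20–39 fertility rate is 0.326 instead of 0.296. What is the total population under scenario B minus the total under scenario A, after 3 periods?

[period 1]
Births: 68000 × 0.296 = 20128 ; 51000 × 0.135 = 6885 — total 27013
20–39: 22000 × 0.979 = 21538
40–59: 68000 × 0.966 = 65688
60–79: 51000 × 0.949 = 48399
Giving 27013 / 21538 / 65688 / 48399.
[period 2]
Births: 21538 × 0.296 = 6375 ; 65688 × 0.135 = 8868 — total 15243
20–39: 27013 × 0.979 = 26446
40–59: 21538 × 0.966 = 20806
60–79: 65688 × 0.949 = 62338
Giving 15243 / 26446 / 20806 / 62338.
[period 3]
Births: 26446 × 0.296 = 7828 ; 20806 × 0.135 = 2809 — total 10637
20–39: 15243 × 0.979 = 14923
40–59: 26446 × 0.966 = 25547
60–79: 20806 × 0.949 = 19745
Giving 10637 / 14923 / 25547 / 19745.
Scenario A total after 3 periods: 70852
Scenario B projection —
[period 1]
Births: 68000 × 0.326 = 22168 ; 51000 × 0.135 = 6885 — total 29053
20–39: 22000 × 0.979 = 21538
40–59: 68000 × 0.966 = 65688
60–79: 51000 × 0.949 = 48399
Giving 29053 / 21538 / 65688 / 48399.
[period 2]
Births: 21538 × 0.326 = 7021 ; 65688 × 0.135 = 8868 — total 15889
20–39: 29053 × 0.979 = 28443
40–59: 21538 × 0.966 = 20806
60–79: 65688 × 0.949 = 62338
Giving 15889 / 28443 / 20806 / 62338.
[period 3]
Births: 28443 × 0.326 = 9272 ; 20806 × 0.135 = 2809 — total 12081
20–39: 15889 × 0.979 = 15555
40–59: 28443 × 0.966 = 27476
60–79: 20806 × 0.949 = 19745
Giving 12081 / 15555 / 27476 / 19745.
Scenario B total after 3 periods: 74857
Difference B − A = 74857 − 70852 = 4005

4005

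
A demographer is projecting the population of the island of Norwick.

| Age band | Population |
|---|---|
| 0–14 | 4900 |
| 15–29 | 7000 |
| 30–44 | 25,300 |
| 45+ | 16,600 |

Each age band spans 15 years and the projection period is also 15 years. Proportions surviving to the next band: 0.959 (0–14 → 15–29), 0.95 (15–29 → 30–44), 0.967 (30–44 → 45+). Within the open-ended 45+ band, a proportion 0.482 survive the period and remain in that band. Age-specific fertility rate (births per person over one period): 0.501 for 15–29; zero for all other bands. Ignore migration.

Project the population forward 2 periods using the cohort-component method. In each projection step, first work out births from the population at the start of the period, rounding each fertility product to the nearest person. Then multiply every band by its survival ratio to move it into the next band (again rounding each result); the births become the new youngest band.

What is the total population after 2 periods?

— Period 1 —
Births: 7000 × 0.501 = 3507
15–29: 4900 × 0.959 = 4699
30–44: 7000 × 0.95 = 6650
45+: 25300 × 0.967 + 16600 × 0.482 = 24465 + 8001 = 32466
→ [3507, 4699, 6650, 32466]
— Period 2 —
Births: 4699 × 0.501 = 2354
15–29: 3507 × 0.959 = 3363
30–44: 4699 × 0.95 = 4464
45+: 6650 × 0.967 + 32466 × 0.482 = 6431 + 15649 = 22080
→ [2354, 3363, 4464, 22080]
Total after period 2: 2354 + 3363 + 4464 + 22080 = 32261

32261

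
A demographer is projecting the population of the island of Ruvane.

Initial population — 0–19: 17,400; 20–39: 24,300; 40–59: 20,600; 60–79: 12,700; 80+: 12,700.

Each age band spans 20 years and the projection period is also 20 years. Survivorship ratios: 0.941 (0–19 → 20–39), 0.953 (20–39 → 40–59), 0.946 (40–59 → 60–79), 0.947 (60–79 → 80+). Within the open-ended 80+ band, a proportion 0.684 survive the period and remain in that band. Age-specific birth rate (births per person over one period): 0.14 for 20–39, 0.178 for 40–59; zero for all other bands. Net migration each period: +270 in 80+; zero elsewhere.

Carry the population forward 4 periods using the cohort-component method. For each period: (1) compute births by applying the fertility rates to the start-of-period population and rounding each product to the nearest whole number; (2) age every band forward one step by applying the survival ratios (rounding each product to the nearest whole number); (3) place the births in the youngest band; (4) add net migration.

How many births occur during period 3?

3708

Call the groups 1 to 5, youngest first.
[period 1]
Births: 24300 * 0.14 = 3402  |  20600 * 0.178 = 3667 → total 7069
Group 2: 17400 * 0.941 = 16373
Group 3: 24300 * 0.953 = 23158
Group 4: 20600 * 0.946 = 19488
Group 5: 12700 * 0.947 + 12700 * 0.684 = 12027 + 8687 = 20714
Net migration: Group 5 + 270 → 20984
Population now: 0–19=7069, 20–39=16373, 40–59=23158, 60–79=19488, 80+=20984
[period 2]
Births: 16373 * 0.14 = 2292  |  23158 * 0.178 = 4122 → total 6414
Group 2: 7069 * 0.941 = 6652
Group 3: 16373 * 0.953 = 15603
Group 4: 23158 * 0.946 = 21907
Group 5: 19488 * 0.947 + 20984 * 0.684 = 18455 + 14353 = 32808
Net migration: Group 5 + 270 → 33078
Population now: 0–19=6414, 20–39=6652, 40–59=15603, 60–79=21907, 80+=33078
[period 3]
Births: 6652 * 0.14 = 931  |  15603 * 0.178 = 2777 → total 3708
Group 2: 6414 * 0.941 = 6036
Group 3: 6652 * 0.953 = 6339
Group 4: 15603 * 0.946 = 14760
Group 5: 21907 * 0.947 + 33078 * 0.684 = 20746 + 22625 = 43371
Net migration: Group 5 + 270 → 43641
Population now: 0–19=3708, 20–39=6036, 40–59=6339, 60–79=14760, 80+=43641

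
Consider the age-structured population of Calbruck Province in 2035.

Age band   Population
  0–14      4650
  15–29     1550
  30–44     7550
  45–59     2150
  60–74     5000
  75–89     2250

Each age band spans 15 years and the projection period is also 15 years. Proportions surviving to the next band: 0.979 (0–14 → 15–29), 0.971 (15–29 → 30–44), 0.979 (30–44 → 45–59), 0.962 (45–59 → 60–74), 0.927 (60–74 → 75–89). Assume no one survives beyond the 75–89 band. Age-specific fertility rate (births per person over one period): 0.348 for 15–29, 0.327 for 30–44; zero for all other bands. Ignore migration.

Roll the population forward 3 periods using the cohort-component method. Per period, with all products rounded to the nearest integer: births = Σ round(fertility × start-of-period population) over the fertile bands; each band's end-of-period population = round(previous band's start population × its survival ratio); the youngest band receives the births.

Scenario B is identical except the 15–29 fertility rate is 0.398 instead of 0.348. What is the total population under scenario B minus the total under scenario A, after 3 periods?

Call the bands 1 to 6, youngest first.
Period 1.
Births: 1550 × 0.348 = 539, 7550 × 0.327 = 2469 — total 3008
Band 2: 4650 × 0.979 = 4552
Band 3: 1550 × 0.971 = 1505
Band 4: 7550 × 0.979 = 7391
Band 5: 2150 × 0.962 = 2068
Band 6: 5000 × 0.927 = 4635
→ [3008, 4552, 1505, 7391, 2068, 4635]
Period 2.
Births: 4552 × 0.348 = 1584, 1505 × 0.327 = 492 — total 2076
Band 2: 3008 × 0.979 = 2945
Band 3: 4552 × 0.971 = 4420
Band 4: 1505 × 0.979 = 1473
Band 5: 7391 × 0.962 = 7110
Band 6: 2068 × 0.927 = 1917
→ [2076, 2945, 4420, 1473, 7110, 1917]
Period 3.
Births: 2945 × 0.348 = 1025, 4420 × 0.327 = 1445 — total 2470
Band 2: 2076 × 0.979 = 2032
Band 3: 2945 × 0.971 = 2860
Band 4: 4420 × 0.979 = 4327
Band 5: 1473 × 0.962 = 1417
Band 6: 7110 × 0.927 = 6591
→ [2470, 2032, 2860, 4327, 1417, 6591]
Scenario A total after 3 periods: 19697
Scenario B projection —
Period 1.
Births: 1550 × 0.398 = 617, 7550 × 0.327 = 2469 — total 3086
Band 2: 4650 × 0.979 = 4552
Band 3: 1550 × 0.971 = 1505
Band 4: 7550 × 0.979 = 7391
Band 5: 2150 × 0.962 = 2068
Band 6: 5000 × 0.927 = 4635
→ [3086, 4552, 1505, 7391, 2068, 4635]
Period 2.
Births: 4552 × 0.398 = 1812, 1505 × 0.327 = 492 — total 2304
Band 2: 3086 × 0.979 = 3021
Band 3: 4552 × 0.971 = 4420
Band 4: 1505 × 0.979 = 1473
Band 5: 7391 × 0.962 = 7110
Band 6: 2068 × 0.927 = 1917
→ [2304, 3021, 4420, 1473, 7110, 1917]
Period 3.
Births: 3021 × 0.398 = 1202, 4420 × 0.327 = 1445 — total 2647
Band 2: 2304 × 0.979 = 2256
Band 3: 3021 × 0.971 = 2933
Band 4: 4420 × 0.979 = 4327
Band 5: 1473 × 0.962 = 1417
Band 6: 7110 × 0.927 = 6591
→ [2647, 2256, 2933, 4327, 1417, 6591]
Scenario B total after 3 periods: 20171
Difference B − A = 20171 − 19697 = 474

474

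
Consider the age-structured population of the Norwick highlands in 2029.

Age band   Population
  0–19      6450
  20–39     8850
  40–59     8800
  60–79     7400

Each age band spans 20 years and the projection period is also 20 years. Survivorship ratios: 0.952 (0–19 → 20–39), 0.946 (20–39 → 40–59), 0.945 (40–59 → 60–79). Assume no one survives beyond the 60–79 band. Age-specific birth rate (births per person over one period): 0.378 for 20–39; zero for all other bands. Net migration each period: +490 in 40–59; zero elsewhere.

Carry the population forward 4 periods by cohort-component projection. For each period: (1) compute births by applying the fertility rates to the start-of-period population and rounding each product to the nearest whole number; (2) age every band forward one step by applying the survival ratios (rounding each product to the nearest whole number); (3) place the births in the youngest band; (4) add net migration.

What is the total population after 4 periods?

7871

Numbering the groups 1..4 from youngest to oldest:
Period 1:
Births: 8850 × 0.378 = 3345
Group 2: 6450 × 0.952 = 6140
Group 3: 8850 × 0.946 = 8372
Group 4: 8800 × 0.945 = 8316
Net migration: Group 3 + 490 → 8862
End of period: [3345, 6140, 8862, 8316]
Period 2:
Births: 6140 × 0.378 = 2321
Group 2: 3345 × 0.952 = 3184
Group 3: 6140 × 0.946 = 5808
Group 4: 8862 × 0.945 = 8375
Net migration: Group 3 + 490 → 6298
End of period: [2321, 3184, 6298, 8375]
Period 3:
Births: 3184 × 0.378 = 1204
Group 2: 2321 × 0.952 = 2210
Group 3: 3184 × 0.946 = 3012
Group 4: 6298 × 0.945 = 5952
Net migration: Group 3 + 490 → 3502
End of period: [1204, 2210, 3502, 5952]
Period 4:
Births: 2210 × 0.378 = 835
Group 2: 1204 × 0.952 = 1146
Group 3: 2210 × 0.946 = 2091
Group 4: 3502 × 0.945 = 3309
Net migration: Group 3 + 490 → 2581
End of period: [835, 1146, 2581, 3309]
Total after period 4: 835 + 1146 + 2581 + 3309 = 7871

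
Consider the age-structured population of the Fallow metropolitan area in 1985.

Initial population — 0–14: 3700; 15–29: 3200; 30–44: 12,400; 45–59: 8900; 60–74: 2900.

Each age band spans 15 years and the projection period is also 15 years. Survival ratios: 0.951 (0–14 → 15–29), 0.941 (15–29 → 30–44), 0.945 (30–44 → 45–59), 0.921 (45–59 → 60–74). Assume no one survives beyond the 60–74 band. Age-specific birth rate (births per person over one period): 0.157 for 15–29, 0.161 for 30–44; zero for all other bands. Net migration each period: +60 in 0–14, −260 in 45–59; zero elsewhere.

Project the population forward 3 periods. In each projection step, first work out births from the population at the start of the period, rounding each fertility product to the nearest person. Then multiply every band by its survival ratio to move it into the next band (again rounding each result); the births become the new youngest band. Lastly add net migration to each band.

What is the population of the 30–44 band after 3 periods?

2289

[period 1]
Births: 3200 × 0.157 = 502 ; 12400 × 0.161 = 1996 — total 2498
15–29: 3700 × 0.951 = 3519
30–44: 3200 × 0.941 = 3011
45–59: 12400 × 0.945 = 11718
60–74: 8900 × 0.921 = 8197
Net migration: 0–14 + 60 → 2558; 45–59 − 260 → 11458
→ [2558, 3519, 3011, 11458, 8197]
[period 2]
Births: 3519 × 0.157 = 552 ; 3011 × 0.161 = 485 — total 1037
15–29: 2558 × 0.951 = 2433
30–44: 3519 × 0.941 = 3311
45–59: 3011 × 0.945 = 2845
60–74: 11458 × 0.921 = 10553
Net migration: 0–14 + 60 → 1097; 45–59 − 260 → 2585
→ [1097, 2433, 3311, 2585, 10553]
[period 3]
Births: 2433 × 0.157 = 382 ; 3311 × 0.161 = 533 — total 915
15–29: 1097 × 0.951 = 1043
30–44: 2433 × 0.941 = 2289
45–59: 3311 × 0.945 = 3129
60–74: 2585 × 0.921 = 2381
Net migration: 0–14 + 60 → 975; 45–59 − 260 → 2869
→ [975, 1043, 2289, 2869, 2381]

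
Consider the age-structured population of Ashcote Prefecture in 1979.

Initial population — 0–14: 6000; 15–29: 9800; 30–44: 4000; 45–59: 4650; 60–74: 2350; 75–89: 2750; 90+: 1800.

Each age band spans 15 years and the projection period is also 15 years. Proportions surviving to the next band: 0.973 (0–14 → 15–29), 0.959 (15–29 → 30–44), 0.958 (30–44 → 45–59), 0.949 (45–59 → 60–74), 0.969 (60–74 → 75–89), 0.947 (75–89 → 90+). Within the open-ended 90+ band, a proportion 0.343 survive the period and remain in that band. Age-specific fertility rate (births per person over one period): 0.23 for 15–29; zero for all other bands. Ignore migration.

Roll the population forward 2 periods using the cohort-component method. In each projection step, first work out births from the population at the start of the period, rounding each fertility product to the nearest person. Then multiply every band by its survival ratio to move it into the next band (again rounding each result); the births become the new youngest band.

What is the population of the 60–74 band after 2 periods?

3637

(Groups numbered youngest = 1 to oldest = 7.)
Period 1.
Births: 9800 × 0.23 = 2254
Group 2: 6000 × 0.973 = 5838
Group 3: 9800 × 0.959 = 9398
Group 4: 4000 × 0.958 = 3832
Group 5: 4650 × 0.949 = 4413
Group 6: 2350 × 0.969 = 2277
Group 7: 2750 × 0.947 + 1800 × 0.343 = 2604 + 617 = 3221
Population now: 0–14=2254, 15–29=5838, 30–44=9398, 45–59=3832, 60–74=4413, 75–89=2277, 90+=3221
Period 2.
Births: 5838 × 0.23 = 1343
Group 2: 2254 × 0.973 = 2193
Group 3: 5838 × 0.959 = 5599
Group 4: 9398 × 0.958 = 9003
Group 5: 3832 × 0.949 = 3637
Group 6: 4413 × 0.969 = 4276
Group 7: 2277 × 0.947 + 3221 × 0.343 = 2156 + 1105 = 3261
Population now: 0–14=1343, 15–29=2193, 30–44=5599, 45–59=9003, 60–74=3637, 75–89=4276, 90+=3261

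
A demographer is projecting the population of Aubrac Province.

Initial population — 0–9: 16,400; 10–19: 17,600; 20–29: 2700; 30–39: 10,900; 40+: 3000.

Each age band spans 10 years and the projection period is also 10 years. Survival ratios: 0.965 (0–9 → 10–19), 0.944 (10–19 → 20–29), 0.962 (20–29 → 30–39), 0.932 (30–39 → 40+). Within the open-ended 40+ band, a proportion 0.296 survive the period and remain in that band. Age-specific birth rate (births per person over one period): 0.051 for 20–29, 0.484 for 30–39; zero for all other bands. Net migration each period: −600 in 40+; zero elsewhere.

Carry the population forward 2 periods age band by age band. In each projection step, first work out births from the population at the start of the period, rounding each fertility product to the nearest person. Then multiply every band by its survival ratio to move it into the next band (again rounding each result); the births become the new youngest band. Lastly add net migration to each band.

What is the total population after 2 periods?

43164

Call the groups 1 to 5, youngest first.
[period 1]
Births: 2700 × 0.051 = 138, 10900 × 0.484 = 5276 — total 5414
Group 2: 16400 × 0.965 = 15826
Group 3: 17600 × 0.944 = 16614
Group 4: 2700 × 0.962 = 2597
Group 5: 10900 × 0.932 + 3000 × 0.296 = 10159 + 888 = 11047
Net migration: Group 5 − 600 → 10447
→ [5414, 15826, 16614, 2597, 10447]
[period 2]
Births: 16614 × 0.051 = 847, 2597 × 0.484 = 1257 — total 2104
Group 2: 5414 × 0.965 = 5225
Group 3: 15826 × 0.944 = 14940
Group 4: 16614 × 0.962 = 15983
Group 5: 2597 × 0.932 + 10447 × 0.296 = 2420 + 3092 = 5512
Net migration: Group 5 − 600 → 4912
→ [2104, 5225, 14940, 15983, 4912]
Total after period 2: 2104 + 5225 + 14940 + 15983 + 4912 = 43164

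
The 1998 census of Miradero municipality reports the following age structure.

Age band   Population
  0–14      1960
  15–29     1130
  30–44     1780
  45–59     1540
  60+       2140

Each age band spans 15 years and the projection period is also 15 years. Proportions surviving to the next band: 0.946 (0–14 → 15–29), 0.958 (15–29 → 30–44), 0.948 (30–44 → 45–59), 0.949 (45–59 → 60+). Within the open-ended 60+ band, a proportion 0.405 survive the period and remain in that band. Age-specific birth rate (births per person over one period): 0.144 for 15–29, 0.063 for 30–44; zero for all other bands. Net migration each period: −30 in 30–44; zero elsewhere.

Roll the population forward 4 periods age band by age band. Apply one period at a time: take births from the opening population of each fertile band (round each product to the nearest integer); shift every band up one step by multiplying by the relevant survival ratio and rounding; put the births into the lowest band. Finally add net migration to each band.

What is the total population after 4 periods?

3050

— Period 1 —
Births: 1130 × 0.144 = 163 ; 1780 × 0.063 = 112 — total 275
15–29: 1960 × 0.946 = 1854
30–44: 1130 × 0.958 = 1083
45–59: 1780 × 0.948 = 1687
60+: 1540 × 0.949 + 2140 × 0.405 = 1461 + 867 = 2328
Net migration: 30–44 − 30 → 1053
Giving 275 / 1854 / 1053 / 1687 / 2328.
— Period 2 —
Births: 1854 × 0.144 = 267 ; 1053 × 0.063 = 66 — total 333
15–29: 275 × 0.946 = 260
30–44: 1854 × 0.958 = 1776
45–59: 1053 × 0.948 = 998
60+: 1687 × 0.949 + 2328 × 0.405 = 1601 + 943 = 2544
Net migration: 30–44 − 30 → 1746
Giving 333 / 260 / 1746 / 998 / 2544.
— Period 3 —
Births: 260 × 0.144 = 37 ; 1746 × 0.063 = 110 — total 147
15–29: 333 × 0.946 = 315
30–44: 260 × 0.958 = 249
45–59: 1746 × 0.948 = 1655
60+: 998 × 0.949 + 2544 × 0.405 = 947 + 1030 = 1977
Net migration: 30–44 − 30 → 219
Giving 147 / 315 / 219 / 1655 / 1977.
— Period 4 —
Births: 315 × 0.144 = 45 ; 219 × 0.063 = 14 — total 59
15–29: 147 × 0.946 = 139
30–44: 315 × 0.958 = 302
45–59: 219 × 0.948 = 208
60+: 1655 × 0.949 + 1977 × 0.405 = 1571 + 801 = 2372
Net migration: 30–44 − 30 → 272
Giving 59 / 139 / 272 / 208 / 2372.
Total after period 4: 59 + 139 + 272 + 208 + 2372 = 3050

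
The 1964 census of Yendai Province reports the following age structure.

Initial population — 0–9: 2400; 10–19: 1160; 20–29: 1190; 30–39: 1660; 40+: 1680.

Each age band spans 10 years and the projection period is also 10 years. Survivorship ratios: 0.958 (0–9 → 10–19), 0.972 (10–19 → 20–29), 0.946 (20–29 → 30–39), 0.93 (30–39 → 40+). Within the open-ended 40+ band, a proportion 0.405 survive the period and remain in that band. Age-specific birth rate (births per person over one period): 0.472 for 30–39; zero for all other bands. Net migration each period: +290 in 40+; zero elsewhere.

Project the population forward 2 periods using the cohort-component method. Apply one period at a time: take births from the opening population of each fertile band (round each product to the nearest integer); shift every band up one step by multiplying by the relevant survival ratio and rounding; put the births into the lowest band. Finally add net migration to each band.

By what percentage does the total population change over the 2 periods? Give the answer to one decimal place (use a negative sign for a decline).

After projecting period 1:
Births: 1660 × 0.472 = 784
10–19: 2400 × 0.958 = 2299
20–29: 1160 × 0.972 = 1128
30–39: 1190 × 0.946 = 1126
40+: 1660 × 0.93 + 1680 × 0.405 = 1544 + 680 = 2224
Net migration: 40+ + 290 → 2514
End of period: [784, 2299, 1128, 1126, 2514]
After projecting period 2:
Births: 1126 × 0.472 = 531
10–19: 784 × 0.958 = 751
20–29: 2299 × 0.972 = 2235
30–39: 1128 × 0.946 = 1067
40+: 1126 × 0.93 + 2514 × 0.405 = 1047 + 1018 = 2065
Net migration: 40+ + 290 → 2355
End of period: [531, 751, 2235, 1067, 2355]
Total: 8090 → 6939; change = -1151; percentage change = -14.2%

-14.2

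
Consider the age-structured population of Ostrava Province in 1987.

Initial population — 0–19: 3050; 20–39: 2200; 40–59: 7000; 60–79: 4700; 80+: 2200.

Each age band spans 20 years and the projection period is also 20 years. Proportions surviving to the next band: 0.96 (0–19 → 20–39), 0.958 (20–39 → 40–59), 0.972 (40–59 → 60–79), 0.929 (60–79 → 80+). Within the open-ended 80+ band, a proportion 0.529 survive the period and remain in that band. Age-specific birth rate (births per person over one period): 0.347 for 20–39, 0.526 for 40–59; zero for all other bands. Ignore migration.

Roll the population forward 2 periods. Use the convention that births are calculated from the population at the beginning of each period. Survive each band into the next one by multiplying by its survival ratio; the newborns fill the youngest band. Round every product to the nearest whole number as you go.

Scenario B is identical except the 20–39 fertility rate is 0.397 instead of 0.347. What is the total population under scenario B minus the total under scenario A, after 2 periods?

252

Call the groups 1 to 5, youngest first.
[period 1]
Births: 2200 × 0.347 = 763, 7000 × 0.526 = 3682 → 4445
Group 2: 3050 × 0.96 = 2928
Group 3: 2200 × 0.958 = 2108
Group 4: 7000 × 0.972 = 6804
Group 5: 4700 × 0.929 + 2200 × 0.529 = 4366 + 1164 = 5530
→ [4445, 2928, 2108, 6804, 5530]
[period 2]
Births: 2928 × 0.347 = 1016, 2108 × 0.526 = 1109 → 2125
Group 2: 4445 × 0.96 = 4267
Group 3: 2928 × 0.958 = 2805
Group 4: 2108 × 0.972 = 2049
Group 5: 6804 × 0.929 + 5530 × 0.529 = 6321 + 2925 = 9246
→ [2125, 4267, 2805, 2049, 9246]
Scenario A total after 2 periods: 20492
Scenario B projection —
[period 1]
Births: 2200 × 0.397 = 873, 7000 × 0.526 = 3682 → 4555
Group 2: 3050 × 0.96 = 2928
Group 3: 2200 × 0.958 = 2108
Group 4: 7000 × 0.972 = 6804
Group 5: 4700 × 0.929 + 2200 × 0.529 = 4366 + 1164 = 5530
→ [4555, 2928, 2108, 6804, 5530]
[period 2]
Births: 2928 × 0.397 = 1162, 2108 × 0.526 = 1109 → 2271
Group 2: 4555 × 0.96 = 4373
Group 3: 2928 × 0.958 = 2805
Group 4: 2108 × 0.972 = 2049
Group 5: 6804 × 0.929 + 5530 × 0.529 = 6321 + 2925 = 9246
→ [2271, 4373, 2805, 2049, 9246]
Scenario B total after 2 periods: 20744
Difference B − A = 20744 − 20492 = 252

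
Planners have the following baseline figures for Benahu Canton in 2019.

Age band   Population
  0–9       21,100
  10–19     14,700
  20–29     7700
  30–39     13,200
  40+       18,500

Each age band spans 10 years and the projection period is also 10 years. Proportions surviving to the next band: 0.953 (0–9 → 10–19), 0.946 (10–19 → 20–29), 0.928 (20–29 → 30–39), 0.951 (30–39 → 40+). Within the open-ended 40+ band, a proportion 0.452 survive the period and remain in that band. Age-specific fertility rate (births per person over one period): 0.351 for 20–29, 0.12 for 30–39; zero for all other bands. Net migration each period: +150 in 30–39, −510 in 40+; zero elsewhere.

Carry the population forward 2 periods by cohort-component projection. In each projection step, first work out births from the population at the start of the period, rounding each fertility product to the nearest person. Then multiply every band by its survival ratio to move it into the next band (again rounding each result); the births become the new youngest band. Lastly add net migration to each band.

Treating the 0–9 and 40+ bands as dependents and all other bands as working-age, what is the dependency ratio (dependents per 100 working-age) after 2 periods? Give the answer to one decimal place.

59.2

[period 1]
Births: 7700 * 0.351 = 2703, 13200 * 0.12 = 1584 ⇒ total 4287
10–19: 21100 * 0.953 = 20108
20–29: 14700 * 0.946 = 13906
30–39: 7700 * 0.928 = 7146
40+: 13200 * 0.951 + 18500 * 0.452 = 12553 + 8362 = 20915
Net migration: 30–39 + 150 → 7296; 40+ − 510 → 20405
→ [4287, 20108, 13906, 7296, 20405]
[period 2]
Births: 13906 * 0.351 = 4881, 7296 * 0.12 = 876 ⇒ total 5757
10–19: 4287 * 0.953 = 4086
20–29: 20108 * 0.946 = 19022
30–39: 13906 * 0.928 = 12905
40+: 7296 * 0.951 + 20405 * 0.452 = 6938 + 9223 = 16161
Net migration: 30–39 + 150 → 13055; 40+ − 510 → 15651
→ [5757, 4086, 19022, 13055, 15651]
Dependents (band 0–9 + band 40+) = 5757 + 15651 = 21408; working-age = 36163; ratio = 21408/36163 × 100 = 59.2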